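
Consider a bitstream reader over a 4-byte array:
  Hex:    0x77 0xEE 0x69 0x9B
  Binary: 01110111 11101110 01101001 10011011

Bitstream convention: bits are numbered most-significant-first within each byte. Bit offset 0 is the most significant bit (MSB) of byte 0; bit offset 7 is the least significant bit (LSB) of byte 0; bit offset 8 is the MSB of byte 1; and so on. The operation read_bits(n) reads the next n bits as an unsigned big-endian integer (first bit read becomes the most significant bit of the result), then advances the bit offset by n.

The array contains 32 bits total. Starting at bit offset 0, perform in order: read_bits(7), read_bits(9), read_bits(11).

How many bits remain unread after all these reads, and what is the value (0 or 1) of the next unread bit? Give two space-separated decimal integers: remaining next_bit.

Answer: 5 1

Derivation:
Read 1: bits[0:7] width=7 -> value=59 (bin 0111011); offset now 7 = byte 0 bit 7; 25 bits remain
Read 2: bits[7:16] width=9 -> value=494 (bin 111101110); offset now 16 = byte 2 bit 0; 16 bits remain
Read 3: bits[16:27] width=11 -> value=844 (bin 01101001100); offset now 27 = byte 3 bit 3; 5 bits remain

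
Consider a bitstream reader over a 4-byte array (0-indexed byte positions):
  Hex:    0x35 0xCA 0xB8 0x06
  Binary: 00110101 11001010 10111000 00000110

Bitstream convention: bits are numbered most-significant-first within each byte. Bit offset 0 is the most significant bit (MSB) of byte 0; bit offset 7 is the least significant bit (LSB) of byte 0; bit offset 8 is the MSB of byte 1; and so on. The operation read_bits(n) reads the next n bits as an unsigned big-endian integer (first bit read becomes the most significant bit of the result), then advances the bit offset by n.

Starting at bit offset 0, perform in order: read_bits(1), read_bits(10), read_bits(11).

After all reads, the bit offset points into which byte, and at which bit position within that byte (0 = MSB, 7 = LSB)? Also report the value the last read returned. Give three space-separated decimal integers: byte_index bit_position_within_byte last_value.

Read 1: bits[0:1] width=1 -> value=0 (bin 0); offset now 1 = byte 0 bit 1; 31 bits remain
Read 2: bits[1:11] width=10 -> value=430 (bin 0110101110); offset now 11 = byte 1 bit 3; 21 bits remain
Read 3: bits[11:22] width=11 -> value=686 (bin 01010101110); offset now 22 = byte 2 bit 6; 10 bits remain

Answer: 2 6 686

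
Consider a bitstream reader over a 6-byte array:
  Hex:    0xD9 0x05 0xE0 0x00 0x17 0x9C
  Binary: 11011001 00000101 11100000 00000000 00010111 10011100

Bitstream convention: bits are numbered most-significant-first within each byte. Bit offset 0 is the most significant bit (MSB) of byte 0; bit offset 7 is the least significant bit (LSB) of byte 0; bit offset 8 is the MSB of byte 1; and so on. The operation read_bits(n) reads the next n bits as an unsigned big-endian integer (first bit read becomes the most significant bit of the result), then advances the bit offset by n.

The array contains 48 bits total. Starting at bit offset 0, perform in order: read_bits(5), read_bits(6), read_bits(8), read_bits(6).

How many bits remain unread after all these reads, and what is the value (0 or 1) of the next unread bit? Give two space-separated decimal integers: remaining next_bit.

Read 1: bits[0:5] width=5 -> value=27 (bin 11011); offset now 5 = byte 0 bit 5; 43 bits remain
Read 2: bits[5:11] width=6 -> value=8 (bin 001000); offset now 11 = byte 1 bit 3; 37 bits remain
Read 3: bits[11:19] width=8 -> value=47 (bin 00101111); offset now 19 = byte 2 bit 3; 29 bits remain
Read 4: bits[19:25] width=6 -> value=0 (bin 000000); offset now 25 = byte 3 bit 1; 23 bits remain

Answer: 23 0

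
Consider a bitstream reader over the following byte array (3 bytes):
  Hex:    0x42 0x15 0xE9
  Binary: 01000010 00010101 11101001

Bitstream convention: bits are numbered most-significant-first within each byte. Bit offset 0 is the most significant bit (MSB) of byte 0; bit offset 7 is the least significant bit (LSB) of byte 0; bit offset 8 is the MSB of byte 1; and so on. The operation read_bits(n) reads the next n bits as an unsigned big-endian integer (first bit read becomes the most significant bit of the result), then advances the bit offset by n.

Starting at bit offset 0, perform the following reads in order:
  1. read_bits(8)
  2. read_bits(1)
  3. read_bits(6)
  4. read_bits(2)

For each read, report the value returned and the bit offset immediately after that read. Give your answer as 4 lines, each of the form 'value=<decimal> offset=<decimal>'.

Answer: value=66 offset=8
value=0 offset=9
value=10 offset=15
value=3 offset=17

Derivation:
Read 1: bits[0:8] width=8 -> value=66 (bin 01000010); offset now 8 = byte 1 bit 0; 16 bits remain
Read 2: bits[8:9] width=1 -> value=0 (bin 0); offset now 9 = byte 1 bit 1; 15 bits remain
Read 3: bits[9:15] width=6 -> value=10 (bin 001010); offset now 15 = byte 1 bit 7; 9 bits remain
Read 4: bits[15:17] width=2 -> value=3 (bin 11); offset now 17 = byte 2 bit 1; 7 bits remain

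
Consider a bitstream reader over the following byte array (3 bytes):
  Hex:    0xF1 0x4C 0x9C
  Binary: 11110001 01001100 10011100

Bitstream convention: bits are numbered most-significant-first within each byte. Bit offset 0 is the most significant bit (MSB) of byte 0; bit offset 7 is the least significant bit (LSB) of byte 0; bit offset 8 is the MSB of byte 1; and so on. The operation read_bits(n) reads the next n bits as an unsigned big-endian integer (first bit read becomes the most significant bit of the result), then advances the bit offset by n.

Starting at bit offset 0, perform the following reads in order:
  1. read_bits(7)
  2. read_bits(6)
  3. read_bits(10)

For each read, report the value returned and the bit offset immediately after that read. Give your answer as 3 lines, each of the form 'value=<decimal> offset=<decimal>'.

Answer: value=120 offset=7
value=41 offset=13
value=590 offset=23

Derivation:
Read 1: bits[0:7] width=7 -> value=120 (bin 1111000); offset now 7 = byte 0 bit 7; 17 bits remain
Read 2: bits[7:13] width=6 -> value=41 (bin 101001); offset now 13 = byte 1 bit 5; 11 bits remain
Read 3: bits[13:23] width=10 -> value=590 (bin 1001001110); offset now 23 = byte 2 bit 7; 1 bits remain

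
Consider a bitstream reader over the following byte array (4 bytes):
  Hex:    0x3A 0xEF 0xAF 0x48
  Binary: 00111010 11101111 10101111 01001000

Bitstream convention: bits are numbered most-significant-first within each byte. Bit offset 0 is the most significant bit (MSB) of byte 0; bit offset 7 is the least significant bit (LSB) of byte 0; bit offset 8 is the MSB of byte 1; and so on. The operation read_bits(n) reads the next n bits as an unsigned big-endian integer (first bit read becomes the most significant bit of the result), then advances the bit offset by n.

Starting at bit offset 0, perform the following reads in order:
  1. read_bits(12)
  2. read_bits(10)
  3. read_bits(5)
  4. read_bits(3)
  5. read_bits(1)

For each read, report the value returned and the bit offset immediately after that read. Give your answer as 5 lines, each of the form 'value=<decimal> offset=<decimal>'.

Read 1: bits[0:12] width=12 -> value=942 (bin 001110101110); offset now 12 = byte 1 bit 4; 20 bits remain
Read 2: bits[12:22] width=10 -> value=1003 (bin 1111101011); offset now 22 = byte 2 bit 6; 10 bits remain
Read 3: bits[22:27] width=5 -> value=26 (bin 11010); offset now 27 = byte 3 bit 3; 5 bits remain
Read 4: bits[27:30] width=3 -> value=2 (bin 010); offset now 30 = byte 3 bit 6; 2 bits remain
Read 5: bits[30:31] width=1 -> value=0 (bin 0); offset now 31 = byte 3 bit 7; 1 bits remain

Answer: value=942 offset=12
value=1003 offset=22
value=26 offset=27
value=2 offset=30
value=0 offset=31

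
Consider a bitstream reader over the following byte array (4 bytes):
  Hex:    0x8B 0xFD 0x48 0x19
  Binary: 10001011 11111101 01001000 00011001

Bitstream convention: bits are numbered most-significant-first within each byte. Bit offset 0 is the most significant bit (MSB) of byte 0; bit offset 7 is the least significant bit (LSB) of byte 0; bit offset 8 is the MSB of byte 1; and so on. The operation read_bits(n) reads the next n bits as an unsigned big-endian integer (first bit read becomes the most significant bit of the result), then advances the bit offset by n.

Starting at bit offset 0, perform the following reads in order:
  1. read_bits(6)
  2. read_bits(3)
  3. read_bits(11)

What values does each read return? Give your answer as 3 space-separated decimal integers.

Answer: 34 7 2004

Derivation:
Read 1: bits[0:6] width=6 -> value=34 (bin 100010); offset now 6 = byte 0 bit 6; 26 bits remain
Read 2: bits[6:9] width=3 -> value=7 (bin 111); offset now 9 = byte 1 bit 1; 23 bits remain
Read 3: bits[9:20] width=11 -> value=2004 (bin 11111010100); offset now 20 = byte 2 bit 4; 12 bits remain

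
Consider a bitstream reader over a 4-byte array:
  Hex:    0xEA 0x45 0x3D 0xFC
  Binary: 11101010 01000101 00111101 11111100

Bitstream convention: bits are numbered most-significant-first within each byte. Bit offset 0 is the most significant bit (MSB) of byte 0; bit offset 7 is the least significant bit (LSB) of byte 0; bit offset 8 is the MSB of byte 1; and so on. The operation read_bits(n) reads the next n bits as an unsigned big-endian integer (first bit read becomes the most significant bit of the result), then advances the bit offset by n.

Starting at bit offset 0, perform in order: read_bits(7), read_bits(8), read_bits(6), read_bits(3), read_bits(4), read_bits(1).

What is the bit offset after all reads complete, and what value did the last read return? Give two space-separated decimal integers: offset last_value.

Answer: 29 1

Derivation:
Read 1: bits[0:7] width=7 -> value=117 (bin 1110101); offset now 7 = byte 0 bit 7; 25 bits remain
Read 2: bits[7:15] width=8 -> value=34 (bin 00100010); offset now 15 = byte 1 bit 7; 17 bits remain
Read 3: bits[15:21] width=6 -> value=39 (bin 100111); offset now 21 = byte 2 bit 5; 11 bits remain
Read 4: bits[21:24] width=3 -> value=5 (bin 101); offset now 24 = byte 3 bit 0; 8 bits remain
Read 5: bits[24:28] width=4 -> value=15 (bin 1111); offset now 28 = byte 3 bit 4; 4 bits remain
Read 6: bits[28:29] width=1 -> value=1 (bin 1); offset now 29 = byte 3 bit 5; 3 bits remain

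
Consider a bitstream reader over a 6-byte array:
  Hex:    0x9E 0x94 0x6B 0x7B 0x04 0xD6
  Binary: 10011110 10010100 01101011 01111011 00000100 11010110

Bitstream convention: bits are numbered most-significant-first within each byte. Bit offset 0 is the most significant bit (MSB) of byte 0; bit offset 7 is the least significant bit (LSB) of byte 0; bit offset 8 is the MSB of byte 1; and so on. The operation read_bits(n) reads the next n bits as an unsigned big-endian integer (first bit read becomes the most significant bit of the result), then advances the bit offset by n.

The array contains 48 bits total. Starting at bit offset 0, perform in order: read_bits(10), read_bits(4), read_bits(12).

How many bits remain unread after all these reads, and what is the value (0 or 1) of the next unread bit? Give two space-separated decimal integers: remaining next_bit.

Read 1: bits[0:10] width=10 -> value=634 (bin 1001111010); offset now 10 = byte 1 bit 2; 38 bits remain
Read 2: bits[10:14] width=4 -> value=5 (bin 0101); offset now 14 = byte 1 bit 6; 34 bits remain
Read 3: bits[14:26] width=12 -> value=429 (bin 000110101101); offset now 26 = byte 3 bit 2; 22 bits remain

Answer: 22 1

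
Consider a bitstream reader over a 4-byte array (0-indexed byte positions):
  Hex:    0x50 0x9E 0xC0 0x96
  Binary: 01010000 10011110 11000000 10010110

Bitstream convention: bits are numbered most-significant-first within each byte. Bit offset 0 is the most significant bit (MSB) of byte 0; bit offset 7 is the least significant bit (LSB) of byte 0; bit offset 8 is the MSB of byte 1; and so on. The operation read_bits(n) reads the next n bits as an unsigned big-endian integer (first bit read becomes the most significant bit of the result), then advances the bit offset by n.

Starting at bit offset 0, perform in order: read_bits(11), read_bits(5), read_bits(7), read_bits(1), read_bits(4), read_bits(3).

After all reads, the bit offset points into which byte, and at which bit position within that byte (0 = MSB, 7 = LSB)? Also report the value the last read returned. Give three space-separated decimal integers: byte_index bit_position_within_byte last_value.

Answer: 3 7 3

Derivation:
Read 1: bits[0:11] width=11 -> value=644 (bin 01010000100); offset now 11 = byte 1 bit 3; 21 bits remain
Read 2: bits[11:16] width=5 -> value=30 (bin 11110); offset now 16 = byte 2 bit 0; 16 bits remain
Read 3: bits[16:23] width=7 -> value=96 (bin 1100000); offset now 23 = byte 2 bit 7; 9 bits remain
Read 4: bits[23:24] width=1 -> value=0 (bin 0); offset now 24 = byte 3 bit 0; 8 bits remain
Read 5: bits[24:28] width=4 -> value=9 (bin 1001); offset now 28 = byte 3 bit 4; 4 bits remain
Read 6: bits[28:31] width=3 -> value=3 (bin 011); offset now 31 = byte 3 bit 7; 1 bits remain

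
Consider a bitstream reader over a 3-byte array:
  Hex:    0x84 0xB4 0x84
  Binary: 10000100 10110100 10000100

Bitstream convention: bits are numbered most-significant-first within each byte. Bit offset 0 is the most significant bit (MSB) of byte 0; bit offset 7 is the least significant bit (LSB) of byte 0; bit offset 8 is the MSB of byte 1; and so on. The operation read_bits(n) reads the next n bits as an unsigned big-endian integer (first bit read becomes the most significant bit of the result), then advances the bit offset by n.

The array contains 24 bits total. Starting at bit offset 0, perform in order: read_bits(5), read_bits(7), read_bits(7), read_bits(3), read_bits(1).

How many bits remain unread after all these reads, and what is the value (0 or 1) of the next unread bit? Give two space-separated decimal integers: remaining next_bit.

Read 1: bits[0:5] width=5 -> value=16 (bin 10000); offset now 5 = byte 0 bit 5; 19 bits remain
Read 2: bits[5:12] width=7 -> value=75 (bin 1001011); offset now 12 = byte 1 bit 4; 12 bits remain
Read 3: bits[12:19] width=7 -> value=36 (bin 0100100); offset now 19 = byte 2 bit 3; 5 bits remain
Read 4: bits[19:22] width=3 -> value=1 (bin 001); offset now 22 = byte 2 bit 6; 2 bits remain
Read 5: bits[22:23] width=1 -> value=0 (bin 0); offset now 23 = byte 2 bit 7; 1 bits remain

Answer: 1 0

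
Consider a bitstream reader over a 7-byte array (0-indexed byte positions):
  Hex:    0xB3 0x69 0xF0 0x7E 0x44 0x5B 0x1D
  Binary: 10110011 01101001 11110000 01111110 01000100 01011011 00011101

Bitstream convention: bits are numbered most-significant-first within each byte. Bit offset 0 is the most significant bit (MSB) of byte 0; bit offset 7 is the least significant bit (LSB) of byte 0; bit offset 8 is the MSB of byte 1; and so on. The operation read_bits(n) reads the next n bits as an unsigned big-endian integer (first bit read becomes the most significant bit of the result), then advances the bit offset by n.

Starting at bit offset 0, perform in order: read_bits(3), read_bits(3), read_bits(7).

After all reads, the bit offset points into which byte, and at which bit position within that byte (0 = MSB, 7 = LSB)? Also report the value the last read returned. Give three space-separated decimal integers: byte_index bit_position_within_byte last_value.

Read 1: bits[0:3] width=3 -> value=5 (bin 101); offset now 3 = byte 0 bit 3; 53 bits remain
Read 2: bits[3:6] width=3 -> value=4 (bin 100); offset now 6 = byte 0 bit 6; 50 bits remain
Read 3: bits[6:13] width=7 -> value=109 (bin 1101101); offset now 13 = byte 1 bit 5; 43 bits remain

Answer: 1 5 109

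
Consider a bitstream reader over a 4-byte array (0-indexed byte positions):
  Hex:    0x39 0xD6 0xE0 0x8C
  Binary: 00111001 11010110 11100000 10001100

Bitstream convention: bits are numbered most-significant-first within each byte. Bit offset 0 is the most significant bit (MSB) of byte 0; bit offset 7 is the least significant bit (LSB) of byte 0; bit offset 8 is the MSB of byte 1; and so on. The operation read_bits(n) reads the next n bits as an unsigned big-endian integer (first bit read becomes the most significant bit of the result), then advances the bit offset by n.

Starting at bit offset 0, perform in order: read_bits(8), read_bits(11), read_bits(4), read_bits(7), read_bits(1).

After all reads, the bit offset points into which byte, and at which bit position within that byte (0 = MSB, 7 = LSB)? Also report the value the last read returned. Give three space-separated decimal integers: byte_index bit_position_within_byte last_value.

Answer: 3 7 0

Derivation:
Read 1: bits[0:8] width=8 -> value=57 (bin 00111001); offset now 8 = byte 1 bit 0; 24 bits remain
Read 2: bits[8:19] width=11 -> value=1719 (bin 11010110111); offset now 19 = byte 2 bit 3; 13 bits remain
Read 3: bits[19:23] width=4 -> value=0 (bin 0000); offset now 23 = byte 2 bit 7; 9 bits remain
Read 4: bits[23:30] width=7 -> value=35 (bin 0100011); offset now 30 = byte 3 bit 6; 2 bits remain
Read 5: bits[30:31] width=1 -> value=0 (bin 0); offset now 31 = byte 3 bit 7; 1 bits remain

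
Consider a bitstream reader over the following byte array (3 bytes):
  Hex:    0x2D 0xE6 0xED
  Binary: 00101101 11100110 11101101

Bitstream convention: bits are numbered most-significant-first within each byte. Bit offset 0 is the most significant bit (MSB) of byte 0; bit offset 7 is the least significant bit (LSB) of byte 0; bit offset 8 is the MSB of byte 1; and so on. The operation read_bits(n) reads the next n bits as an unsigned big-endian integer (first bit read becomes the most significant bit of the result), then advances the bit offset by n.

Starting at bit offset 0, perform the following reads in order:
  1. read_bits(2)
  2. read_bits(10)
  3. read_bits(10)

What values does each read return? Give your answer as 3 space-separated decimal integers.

Answer: 0 734 443

Derivation:
Read 1: bits[0:2] width=2 -> value=0 (bin 00); offset now 2 = byte 0 bit 2; 22 bits remain
Read 2: bits[2:12] width=10 -> value=734 (bin 1011011110); offset now 12 = byte 1 bit 4; 12 bits remain
Read 3: bits[12:22] width=10 -> value=443 (bin 0110111011); offset now 22 = byte 2 bit 6; 2 bits remain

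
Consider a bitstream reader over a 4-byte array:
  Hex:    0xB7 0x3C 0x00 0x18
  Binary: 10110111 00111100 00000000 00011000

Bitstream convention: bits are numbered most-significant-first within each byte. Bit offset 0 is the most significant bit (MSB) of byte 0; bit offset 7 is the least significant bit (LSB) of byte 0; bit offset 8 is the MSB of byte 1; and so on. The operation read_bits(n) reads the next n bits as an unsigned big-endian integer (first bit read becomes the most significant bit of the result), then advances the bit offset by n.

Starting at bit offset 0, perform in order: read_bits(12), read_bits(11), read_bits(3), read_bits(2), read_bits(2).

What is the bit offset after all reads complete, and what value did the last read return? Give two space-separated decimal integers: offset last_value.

Read 1: bits[0:12] width=12 -> value=2931 (bin 101101110011); offset now 12 = byte 1 bit 4; 20 bits remain
Read 2: bits[12:23] width=11 -> value=1536 (bin 11000000000); offset now 23 = byte 2 bit 7; 9 bits remain
Read 3: bits[23:26] width=3 -> value=0 (bin 000); offset now 26 = byte 3 bit 2; 6 bits remain
Read 4: bits[26:28] width=2 -> value=1 (bin 01); offset now 28 = byte 3 bit 4; 4 bits remain
Read 5: bits[28:30] width=2 -> value=2 (bin 10); offset now 30 = byte 3 bit 6; 2 bits remain

Answer: 30 2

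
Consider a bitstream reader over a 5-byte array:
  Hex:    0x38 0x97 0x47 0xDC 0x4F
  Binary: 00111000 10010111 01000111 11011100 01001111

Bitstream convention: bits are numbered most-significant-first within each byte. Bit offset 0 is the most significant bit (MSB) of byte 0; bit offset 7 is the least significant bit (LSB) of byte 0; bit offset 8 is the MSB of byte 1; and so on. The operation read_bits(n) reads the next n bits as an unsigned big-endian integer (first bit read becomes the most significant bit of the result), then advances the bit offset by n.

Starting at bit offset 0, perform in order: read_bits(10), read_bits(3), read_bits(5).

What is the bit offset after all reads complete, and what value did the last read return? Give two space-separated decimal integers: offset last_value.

Read 1: bits[0:10] width=10 -> value=226 (bin 0011100010); offset now 10 = byte 1 bit 2; 30 bits remain
Read 2: bits[10:13] width=3 -> value=2 (bin 010); offset now 13 = byte 1 bit 5; 27 bits remain
Read 3: bits[13:18] width=5 -> value=29 (bin 11101); offset now 18 = byte 2 bit 2; 22 bits remain

Answer: 18 29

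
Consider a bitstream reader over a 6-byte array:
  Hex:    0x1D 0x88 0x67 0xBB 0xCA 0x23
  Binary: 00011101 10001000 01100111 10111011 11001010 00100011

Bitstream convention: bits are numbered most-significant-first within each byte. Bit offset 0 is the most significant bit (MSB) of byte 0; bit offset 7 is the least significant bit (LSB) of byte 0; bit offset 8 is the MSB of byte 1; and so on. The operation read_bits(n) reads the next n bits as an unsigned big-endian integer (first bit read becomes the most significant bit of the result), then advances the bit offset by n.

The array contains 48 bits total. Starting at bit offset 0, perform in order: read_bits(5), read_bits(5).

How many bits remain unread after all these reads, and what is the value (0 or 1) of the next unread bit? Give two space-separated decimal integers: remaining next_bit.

Answer: 38 0

Derivation:
Read 1: bits[0:5] width=5 -> value=3 (bin 00011); offset now 5 = byte 0 bit 5; 43 bits remain
Read 2: bits[5:10] width=5 -> value=22 (bin 10110); offset now 10 = byte 1 bit 2; 38 bits remain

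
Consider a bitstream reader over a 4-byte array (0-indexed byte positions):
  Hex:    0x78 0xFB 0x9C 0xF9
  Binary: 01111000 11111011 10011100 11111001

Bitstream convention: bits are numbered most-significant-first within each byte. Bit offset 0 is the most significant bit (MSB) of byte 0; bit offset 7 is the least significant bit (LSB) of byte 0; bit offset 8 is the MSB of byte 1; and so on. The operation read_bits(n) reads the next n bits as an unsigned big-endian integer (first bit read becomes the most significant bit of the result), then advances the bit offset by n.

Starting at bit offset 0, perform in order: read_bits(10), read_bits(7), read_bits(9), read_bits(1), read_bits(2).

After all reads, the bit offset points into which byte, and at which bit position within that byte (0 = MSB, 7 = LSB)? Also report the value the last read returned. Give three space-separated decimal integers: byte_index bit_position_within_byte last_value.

Read 1: bits[0:10] width=10 -> value=483 (bin 0111100011); offset now 10 = byte 1 bit 2; 22 bits remain
Read 2: bits[10:17] width=7 -> value=119 (bin 1110111); offset now 17 = byte 2 bit 1; 15 bits remain
Read 3: bits[17:26] width=9 -> value=115 (bin 001110011); offset now 26 = byte 3 bit 2; 6 bits remain
Read 4: bits[26:27] width=1 -> value=1 (bin 1); offset now 27 = byte 3 bit 3; 5 bits remain
Read 5: bits[27:29] width=2 -> value=3 (bin 11); offset now 29 = byte 3 bit 5; 3 bits remain

Answer: 3 5 3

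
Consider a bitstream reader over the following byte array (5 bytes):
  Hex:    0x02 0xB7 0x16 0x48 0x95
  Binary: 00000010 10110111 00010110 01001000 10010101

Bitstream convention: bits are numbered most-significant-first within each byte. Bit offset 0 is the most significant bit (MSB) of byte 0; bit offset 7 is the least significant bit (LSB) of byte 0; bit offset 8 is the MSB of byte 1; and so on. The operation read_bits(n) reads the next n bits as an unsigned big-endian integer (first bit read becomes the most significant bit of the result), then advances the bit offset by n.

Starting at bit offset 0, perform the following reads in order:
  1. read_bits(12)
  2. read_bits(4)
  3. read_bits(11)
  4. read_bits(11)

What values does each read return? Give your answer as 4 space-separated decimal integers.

Answer: 43 7 178 549

Derivation:
Read 1: bits[0:12] width=12 -> value=43 (bin 000000101011); offset now 12 = byte 1 bit 4; 28 bits remain
Read 2: bits[12:16] width=4 -> value=7 (bin 0111); offset now 16 = byte 2 bit 0; 24 bits remain
Read 3: bits[16:27] width=11 -> value=178 (bin 00010110010); offset now 27 = byte 3 bit 3; 13 bits remain
Read 4: bits[27:38] width=11 -> value=549 (bin 01000100101); offset now 38 = byte 4 bit 6; 2 bits remain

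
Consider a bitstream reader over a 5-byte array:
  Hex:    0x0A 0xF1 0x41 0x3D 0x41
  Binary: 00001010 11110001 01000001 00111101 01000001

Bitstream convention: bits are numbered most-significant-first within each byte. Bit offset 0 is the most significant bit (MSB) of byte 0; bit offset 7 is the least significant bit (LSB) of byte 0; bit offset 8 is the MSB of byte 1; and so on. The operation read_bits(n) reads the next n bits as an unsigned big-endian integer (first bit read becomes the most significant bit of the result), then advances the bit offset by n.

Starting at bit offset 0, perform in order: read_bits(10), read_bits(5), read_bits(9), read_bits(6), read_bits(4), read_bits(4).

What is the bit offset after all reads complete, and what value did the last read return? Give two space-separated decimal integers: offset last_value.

Answer: 38 0

Derivation:
Read 1: bits[0:10] width=10 -> value=43 (bin 0000101011); offset now 10 = byte 1 bit 2; 30 bits remain
Read 2: bits[10:15] width=5 -> value=24 (bin 11000); offset now 15 = byte 1 bit 7; 25 bits remain
Read 3: bits[15:24] width=9 -> value=321 (bin 101000001); offset now 24 = byte 3 bit 0; 16 bits remain
Read 4: bits[24:30] width=6 -> value=15 (bin 001111); offset now 30 = byte 3 bit 6; 10 bits remain
Read 5: bits[30:34] width=4 -> value=5 (bin 0101); offset now 34 = byte 4 bit 2; 6 bits remain
Read 6: bits[34:38] width=4 -> value=0 (bin 0000); offset now 38 = byte 4 bit 6; 2 bits remain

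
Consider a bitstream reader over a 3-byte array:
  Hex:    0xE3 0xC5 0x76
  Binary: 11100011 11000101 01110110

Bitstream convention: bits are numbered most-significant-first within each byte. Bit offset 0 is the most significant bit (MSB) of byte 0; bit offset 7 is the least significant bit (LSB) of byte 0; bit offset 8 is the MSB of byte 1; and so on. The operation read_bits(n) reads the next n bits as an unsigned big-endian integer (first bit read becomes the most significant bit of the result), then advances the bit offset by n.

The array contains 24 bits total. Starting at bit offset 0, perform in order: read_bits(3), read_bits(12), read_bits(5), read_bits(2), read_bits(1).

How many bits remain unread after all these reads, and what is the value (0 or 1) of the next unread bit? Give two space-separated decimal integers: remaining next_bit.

Answer: 1 0

Derivation:
Read 1: bits[0:3] width=3 -> value=7 (bin 111); offset now 3 = byte 0 bit 3; 21 bits remain
Read 2: bits[3:15] width=12 -> value=482 (bin 000111100010); offset now 15 = byte 1 bit 7; 9 bits remain
Read 3: bits[15:20] width=5 -> value=23 (bin 10111); offset now 20 = byte 2 bit 4; 4 bits remain
Read 4: bits[20:22] width=2 -> value=1 (bin 01); offset now 22 = byte 2 bit 6; 2 bits remain
Read 5: bits[22:23] width=1 -> value=1 (bin 1); offset now 23 = byte 2 bit 7; 1 bits remain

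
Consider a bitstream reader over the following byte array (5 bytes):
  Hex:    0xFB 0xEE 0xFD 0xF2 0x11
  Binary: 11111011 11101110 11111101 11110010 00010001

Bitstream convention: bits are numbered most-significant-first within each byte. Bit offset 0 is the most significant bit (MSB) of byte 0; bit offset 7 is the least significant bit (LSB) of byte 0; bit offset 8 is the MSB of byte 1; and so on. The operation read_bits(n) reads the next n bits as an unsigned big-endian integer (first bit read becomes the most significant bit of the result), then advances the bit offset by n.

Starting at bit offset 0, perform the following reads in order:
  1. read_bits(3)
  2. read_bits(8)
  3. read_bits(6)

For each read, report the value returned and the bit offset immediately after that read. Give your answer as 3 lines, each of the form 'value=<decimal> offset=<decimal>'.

Answer: value=7 offset=3
value=223 offset=11
value=29 offset=17

Derivation:
Read 1: bits[0:3] width=3 -> value=7 (bin 111); offset now 3 = byte 0 bit 3; 37 bits remain
Read 2: bits[3:11] width=8 -> value=223 (bin 11011111); offset now 11 = byte 1 bit 3; 29 bits remain
Read 3: bits[11:17] width=6 -> value=29 (bin 011101); offset now 17 = byte 2 bit 1; 23 bits remain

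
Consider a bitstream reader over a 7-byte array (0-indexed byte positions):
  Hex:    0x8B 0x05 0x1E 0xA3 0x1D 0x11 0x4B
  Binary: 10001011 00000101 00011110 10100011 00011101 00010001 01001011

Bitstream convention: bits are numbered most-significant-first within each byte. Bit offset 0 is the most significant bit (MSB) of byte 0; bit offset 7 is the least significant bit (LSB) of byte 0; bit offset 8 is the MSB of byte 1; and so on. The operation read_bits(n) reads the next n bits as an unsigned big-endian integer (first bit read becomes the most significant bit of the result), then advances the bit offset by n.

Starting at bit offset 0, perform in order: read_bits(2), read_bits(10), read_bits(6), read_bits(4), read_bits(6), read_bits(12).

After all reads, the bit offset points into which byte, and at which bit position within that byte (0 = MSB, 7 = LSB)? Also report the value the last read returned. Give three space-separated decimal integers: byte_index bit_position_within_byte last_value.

Answer: 5 0 797

Derivation:
Read 1: bits[0:2] width=2 -> value=2 (bin 10); offset now 2 = byte 0 bit 2; 54 bits remain
Read 2: bits[2:12] width=10 -> value=176 (bin 0010110000); offset now 12 = byte 1 bit 4; 44 bits remain
Read 3: bits[12:18] width=6 -> value=20 (bin 010100); offset now 18 = byte 2 bit 2; 38 bits remain
Read 4: bits[18:22] width=4 -> value=7 (bin 0111); offset now 22 = byte 2 bit 6; 34 bits remain
Read 5: bits[22:28] width=6 -> value=42 (bin 101010); offset now 28 = byte 3 bit 4; 28 bits remain
Read 6: bits[28:40] width=12 -> value=797 (bin 001100011101); offset now 40 = byte 5 bit 0; 16 bits remain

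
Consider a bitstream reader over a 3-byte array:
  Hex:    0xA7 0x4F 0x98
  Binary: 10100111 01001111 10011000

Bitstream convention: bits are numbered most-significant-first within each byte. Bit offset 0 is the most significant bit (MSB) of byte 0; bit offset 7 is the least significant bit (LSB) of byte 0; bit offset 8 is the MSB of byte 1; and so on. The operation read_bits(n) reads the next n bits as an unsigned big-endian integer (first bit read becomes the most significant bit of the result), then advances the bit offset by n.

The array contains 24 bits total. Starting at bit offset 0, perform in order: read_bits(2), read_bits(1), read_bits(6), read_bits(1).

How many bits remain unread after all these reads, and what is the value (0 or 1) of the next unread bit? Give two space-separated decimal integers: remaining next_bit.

Answer: 14 0

Derivation:
Read 1: bits[0:2] width=2 -> value=2 (bin 10); offset now 2 = byte 0 bit 2; 22 bits remain
Read 2: bits[2:3] width=1 -> value=1 (bin 1); offset now 3 = byte 0 bit 3; 21 bits remain
Read 3: bits[3:9] width=6 -> value=14 (bin 001110); offset now 9 = byte 1 bit 1; 15 bits remain
Read 4: bits[9:10] width=1 -> value=1 (bin 1); offset now 10 = byte 1 bit 2; 14 bits remain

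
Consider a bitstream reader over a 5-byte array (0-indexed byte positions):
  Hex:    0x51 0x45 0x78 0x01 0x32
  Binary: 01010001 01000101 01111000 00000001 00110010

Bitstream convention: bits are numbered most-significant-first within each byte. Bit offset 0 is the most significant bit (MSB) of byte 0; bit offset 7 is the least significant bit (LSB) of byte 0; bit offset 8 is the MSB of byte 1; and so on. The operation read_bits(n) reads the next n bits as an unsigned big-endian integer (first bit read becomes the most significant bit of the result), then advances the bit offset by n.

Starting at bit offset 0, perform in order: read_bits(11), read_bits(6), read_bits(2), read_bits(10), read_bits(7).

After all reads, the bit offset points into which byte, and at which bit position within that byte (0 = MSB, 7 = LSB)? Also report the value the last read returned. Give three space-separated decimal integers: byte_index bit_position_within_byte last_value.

Answer: 4 4 19

Derivation:
Read 1: bits[0:11] width=11 -> value=650 (bin 01010001010); offset now 11 = byte 1 bit 3; 29 bits remain
Read 2: bits[11:17] width=6 -> value=10 (bin 001010); offset now 17 = byte 2 bit 1; 23 bits remain
Read 3: bits[17:19] width=2 -> value=3 (bin 11); offset now 19 = byte 2 bit 3; 21 bits remain
Read 4: bits[19:29] width=10 -> value=768 (bin 1100000000); offset now 29 = byte 3 bit 5; 11 bits remain
Read 5: bits[29:36] width=7 -> value=19 (bin 0010011); offset now 36 = byte 4 bit 4; 4 bits remain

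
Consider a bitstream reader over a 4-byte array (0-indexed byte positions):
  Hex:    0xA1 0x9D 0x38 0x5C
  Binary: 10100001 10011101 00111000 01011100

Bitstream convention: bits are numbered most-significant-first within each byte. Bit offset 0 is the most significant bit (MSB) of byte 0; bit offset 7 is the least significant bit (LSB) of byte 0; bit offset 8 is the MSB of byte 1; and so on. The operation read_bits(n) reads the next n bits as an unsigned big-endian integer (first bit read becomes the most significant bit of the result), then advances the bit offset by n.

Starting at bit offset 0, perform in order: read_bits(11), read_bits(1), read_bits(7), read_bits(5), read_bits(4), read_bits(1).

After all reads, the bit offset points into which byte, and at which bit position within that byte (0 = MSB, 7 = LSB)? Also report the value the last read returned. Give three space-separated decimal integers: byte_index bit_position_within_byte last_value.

Read 1: bits[0:11] width=11 -> value=1292 (bin 10100001100); offset now 11 = byte 1 bit 3; 21 bits remain
Read 2: bits[11:12] width=1 -> value=1 (bin 1); offset now 12 = byte 1 bit 4; 20 bits remain
Read 3: bits[12:19] width=7 -> value=105 (bin 1101001); offset now 19 = byte 2 bit 3; 13 bits remain
Read 4: bits[19:24] width=5 -> value=24 (bin 11000); offset now 24 = byte 3 bit 0; 8 bits remain
Read 5: bits[24:28] width=4 -> value=5 (bin 0101); offset now 28 = byte 3 bit 4; 4 bits remain
Read 6: bits[28:29] width=1 -> value=1 (bin 1); offset now 29 = byte 3 bit 5; 3 bits remain

Answer: 3 5 1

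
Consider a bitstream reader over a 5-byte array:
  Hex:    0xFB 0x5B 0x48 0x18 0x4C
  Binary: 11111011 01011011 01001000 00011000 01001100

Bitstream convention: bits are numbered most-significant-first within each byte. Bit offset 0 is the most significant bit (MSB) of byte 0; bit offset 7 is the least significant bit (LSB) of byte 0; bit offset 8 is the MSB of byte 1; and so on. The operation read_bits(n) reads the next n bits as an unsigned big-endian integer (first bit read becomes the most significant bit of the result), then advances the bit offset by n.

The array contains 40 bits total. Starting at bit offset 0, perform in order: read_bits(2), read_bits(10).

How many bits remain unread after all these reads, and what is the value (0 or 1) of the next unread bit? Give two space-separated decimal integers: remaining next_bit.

Answer: 28 1

Derivation:
Read 1: bits[0:2] width=2 -> value=3 (bin 11); offset now 2 = byte 0 bit 2; 38 bits remain
Read 2: bits[2:12] width=10 -> value=949 (bin 1110110101); offset now 12 = byte 1 bit 4; 28 bits remain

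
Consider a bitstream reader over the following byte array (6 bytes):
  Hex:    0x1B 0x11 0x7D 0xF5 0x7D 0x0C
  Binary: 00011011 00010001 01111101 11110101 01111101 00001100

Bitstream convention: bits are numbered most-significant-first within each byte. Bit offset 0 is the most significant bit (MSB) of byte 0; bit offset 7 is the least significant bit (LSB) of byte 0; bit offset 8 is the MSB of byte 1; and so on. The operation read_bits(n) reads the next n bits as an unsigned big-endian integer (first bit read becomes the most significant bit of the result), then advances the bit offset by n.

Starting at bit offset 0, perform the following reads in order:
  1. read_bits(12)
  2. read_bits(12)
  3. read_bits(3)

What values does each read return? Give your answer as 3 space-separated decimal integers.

Read 1: bits[0:12] width=12 -> value=433 (bin 000110110001); offset now 12 = byte 1 bit 4; 36 bits remain
Read 2: bits[12:24] width=12 -> value=381 (bin 000101111101); offset now 24 = byte 3 bit 0; 24 bits remain
Read 3: bits[24:27] width=3 -> value=7 (bin 111); offset now 27 = byte 3 bit 3; 21 bits remain

Answer: 433 381 7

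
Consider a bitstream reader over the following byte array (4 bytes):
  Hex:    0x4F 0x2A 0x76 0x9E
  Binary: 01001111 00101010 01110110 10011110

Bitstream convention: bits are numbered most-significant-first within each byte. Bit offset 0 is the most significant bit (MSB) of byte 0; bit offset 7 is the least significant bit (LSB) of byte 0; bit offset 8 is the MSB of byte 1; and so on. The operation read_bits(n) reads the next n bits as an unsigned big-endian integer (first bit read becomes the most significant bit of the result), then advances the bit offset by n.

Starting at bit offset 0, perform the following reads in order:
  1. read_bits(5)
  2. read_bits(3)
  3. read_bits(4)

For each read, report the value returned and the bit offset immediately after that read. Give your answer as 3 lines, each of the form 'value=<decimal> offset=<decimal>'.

Read 1: bits[0:5] width=5 -> value=9 (bin 01001); offset now 5 = byte 0 bit 5; 27 bits remain
Read 2: bits[5:8] width=3 -> value=7 (bin 111); offset now 8 = byte 1 bit 0; 24 bits remain
Read 3: bits[8:12] width=4 -> value=2 (bin 0010); offset now 12 = byte 1 bit 4; 20 bits remain

Answer: value=9 offset=5
value=7 offset=8
value=2 offset=12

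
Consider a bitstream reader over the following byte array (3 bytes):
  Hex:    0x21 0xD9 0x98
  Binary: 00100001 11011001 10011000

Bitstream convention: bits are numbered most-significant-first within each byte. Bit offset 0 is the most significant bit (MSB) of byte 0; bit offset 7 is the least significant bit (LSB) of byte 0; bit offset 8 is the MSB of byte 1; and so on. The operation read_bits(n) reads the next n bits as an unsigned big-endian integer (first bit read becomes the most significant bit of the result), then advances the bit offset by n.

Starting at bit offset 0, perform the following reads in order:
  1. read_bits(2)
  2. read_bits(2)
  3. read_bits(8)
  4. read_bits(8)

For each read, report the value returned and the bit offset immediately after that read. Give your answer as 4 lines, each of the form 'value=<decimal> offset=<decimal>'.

Answer: value=0 offset=2
value=2 offset=4
value=29 offset=12
value=153 offset=20

Derivation:
Read 1: bits[0:2] width=2 -> value=0 (bin 00); offset now 2 = byte 0 bit 2; 22 bits remain
Read 2: bits[2:4] width=2 -> value=2 (bin 10); offset now 4 = byte 0 bit 4; 20 bits remain
Read 3: bits[4:12] width=8 -> value=29 (bin 00011101); offset now 12 = byte 1 bit 4; 12 bits remain
Read 4: bits[12:20] width=8 -> value=153 (bin 10011001); offset now 20 = byte 2 bit 4; 4 bits remain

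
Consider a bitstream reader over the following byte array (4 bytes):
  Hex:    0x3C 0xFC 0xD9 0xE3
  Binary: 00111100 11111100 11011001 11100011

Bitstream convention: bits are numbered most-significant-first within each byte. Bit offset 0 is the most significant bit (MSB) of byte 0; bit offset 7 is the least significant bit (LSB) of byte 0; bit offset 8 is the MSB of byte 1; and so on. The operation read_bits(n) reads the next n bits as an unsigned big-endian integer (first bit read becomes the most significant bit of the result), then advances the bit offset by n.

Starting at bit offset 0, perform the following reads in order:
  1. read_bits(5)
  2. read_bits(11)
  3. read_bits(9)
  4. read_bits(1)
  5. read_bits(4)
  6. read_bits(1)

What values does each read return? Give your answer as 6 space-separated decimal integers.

Read 1: bits[0:5] width=5 -> value=7 (bin 00111); offset now 5 = byte 0 bit 5; 27 bits remain
Read 2: bits[5:16] width=11 -> value=1276 (bin 10011111100); offset now 16 = byte 2 bit 0; 16 bits remain
Read 3: bits[16:25] width=9 -> value=435 (bin 110110011); offset now 25 = byte 3 bit 1; 7 bits remain
Read 4: bits[25:26] width=1 -> value=1 (bin 1); offset now 26 = byte 3 bit 2; 6 bits remain
Read 5: bits[26:30] width=4 -> value=8 (bin 1000); offset now 30 = byte 3 bit 6; 2 bits remain
Read 6: bits[30:31] width=1 -> value=1 (bin 1); offset now 31 = byte 3 bit 7; 1 bits remain

Answer: 7 1276 435 1 8 1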